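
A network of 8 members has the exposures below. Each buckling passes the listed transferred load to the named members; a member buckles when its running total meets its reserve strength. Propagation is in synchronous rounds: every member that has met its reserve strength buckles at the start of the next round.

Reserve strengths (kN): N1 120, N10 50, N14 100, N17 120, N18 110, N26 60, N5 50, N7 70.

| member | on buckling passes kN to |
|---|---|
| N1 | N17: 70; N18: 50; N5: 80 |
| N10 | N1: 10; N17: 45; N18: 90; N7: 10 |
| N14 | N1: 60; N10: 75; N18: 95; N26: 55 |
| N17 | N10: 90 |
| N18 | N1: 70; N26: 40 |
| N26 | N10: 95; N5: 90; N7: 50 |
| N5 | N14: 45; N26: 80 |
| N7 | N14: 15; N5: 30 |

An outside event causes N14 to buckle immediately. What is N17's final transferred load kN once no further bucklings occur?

Round 1 — N14 buckles (initial).
  N1: +60 → 60 < 120
  N10: +75 → 75 ≥ 50
  N18: +95 → 95 < 110
  N26: +55 → 55 < 60
Round 2 — N10 buckles.
  N1: +10 → 70 < 120
  N17: +45 → 45 < 120
  N18: +90 → 185 ≥ 110
  N7: +10 → 10 < 70
Round 3 — N18 buckles.
  N1: +70 → 140 ≥ 120
  N26: +40 → 95 ≥ 60
Round 4 — N1, N26 buckle.
  N17: +70 → 115 < 120
  N5: +80+90 → 170 ≥ 50
  N7: +50 → 60 < 70
Round 5 — N5 buckles.
No further bucklings.

115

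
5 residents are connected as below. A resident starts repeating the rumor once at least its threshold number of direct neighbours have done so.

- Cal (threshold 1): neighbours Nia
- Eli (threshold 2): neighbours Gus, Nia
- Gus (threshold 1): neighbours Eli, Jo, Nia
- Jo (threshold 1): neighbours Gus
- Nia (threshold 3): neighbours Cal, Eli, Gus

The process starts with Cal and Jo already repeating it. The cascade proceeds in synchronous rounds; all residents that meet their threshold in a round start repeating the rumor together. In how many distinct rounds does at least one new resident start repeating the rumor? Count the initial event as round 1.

Round 1 — Cal, Jo start repeating the rumor (initial).
Round 2 — checking thresholds:
  Gus: 1 of 3 neighbours ≥ 1, starts repeating the rumor.
  Nia: 1 of 3 neighbours < 3, holds.
Round 3 — no new spreads; cascade stops.

2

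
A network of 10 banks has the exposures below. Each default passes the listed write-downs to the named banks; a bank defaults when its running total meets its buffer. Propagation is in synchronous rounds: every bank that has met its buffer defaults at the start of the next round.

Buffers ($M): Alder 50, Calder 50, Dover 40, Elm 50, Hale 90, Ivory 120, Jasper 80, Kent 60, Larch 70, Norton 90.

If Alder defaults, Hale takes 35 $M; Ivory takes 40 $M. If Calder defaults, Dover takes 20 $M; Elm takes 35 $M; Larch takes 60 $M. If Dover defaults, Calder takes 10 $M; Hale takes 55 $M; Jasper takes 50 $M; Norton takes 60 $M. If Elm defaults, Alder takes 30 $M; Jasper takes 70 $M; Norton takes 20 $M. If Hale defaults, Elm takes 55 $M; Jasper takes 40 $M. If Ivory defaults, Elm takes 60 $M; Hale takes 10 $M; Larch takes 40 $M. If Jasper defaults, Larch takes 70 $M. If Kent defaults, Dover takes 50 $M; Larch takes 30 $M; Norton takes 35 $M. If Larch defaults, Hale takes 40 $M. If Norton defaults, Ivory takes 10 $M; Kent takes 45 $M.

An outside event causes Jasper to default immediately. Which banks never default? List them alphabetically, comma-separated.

Alder, Calder, Dover, Elm, Hale, Ivory, Kent, Norton

Round 1 — Jasper defaults (initial).
  Larch: +70 → 70 ≥ 70
Round 2 — Larch defaults.
  Hale: +40 → 40 < 90
No further defaults.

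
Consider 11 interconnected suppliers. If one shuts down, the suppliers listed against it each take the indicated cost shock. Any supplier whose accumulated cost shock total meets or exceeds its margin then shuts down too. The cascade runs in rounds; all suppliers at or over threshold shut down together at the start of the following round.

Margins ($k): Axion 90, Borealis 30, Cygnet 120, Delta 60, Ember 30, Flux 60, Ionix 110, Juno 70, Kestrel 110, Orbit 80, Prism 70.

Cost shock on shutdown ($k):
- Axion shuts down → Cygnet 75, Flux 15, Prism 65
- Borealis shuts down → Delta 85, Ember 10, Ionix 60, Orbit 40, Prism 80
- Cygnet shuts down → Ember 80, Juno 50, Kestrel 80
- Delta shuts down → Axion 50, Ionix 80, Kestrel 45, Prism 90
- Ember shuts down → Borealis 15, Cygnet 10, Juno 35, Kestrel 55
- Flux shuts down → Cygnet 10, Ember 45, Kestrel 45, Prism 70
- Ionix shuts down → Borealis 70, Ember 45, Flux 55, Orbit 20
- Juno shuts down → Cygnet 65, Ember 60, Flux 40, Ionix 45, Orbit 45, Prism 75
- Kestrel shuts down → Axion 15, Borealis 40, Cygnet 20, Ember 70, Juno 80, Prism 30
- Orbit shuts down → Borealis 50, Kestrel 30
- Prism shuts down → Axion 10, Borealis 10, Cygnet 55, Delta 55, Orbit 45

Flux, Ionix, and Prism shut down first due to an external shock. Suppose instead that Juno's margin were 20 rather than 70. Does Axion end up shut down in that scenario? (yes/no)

no

With Juno's margin at 20:
Round 1 — Flux, Ionix, Prism shut down (initial).
  Axion: +10 → 10 < 90
  Borealis: +70+10 → 80 ≥ 30
  Cygnet: +10+55 → 65 < 120
  Delta: +55 → 55 < 60
  Ember: +45+45 → 90 ≥ 30
  Kestrel: +45 → 45 < 110
  Orbit: +20+45 → 65 < 80
Round 2 — Borealis, Ember shut down.
  Cygnet: +10 → 75 < 120
  Delta: +85 → 140 ≥ 60
  Juno: +35 → 35 ≥ 20
  Kestrel: +55 → 100 < 110
  Orbit: +40 → 105 ≥ 80
Round 3 — Delta, Juno, Orbit shut down.
  Axion: +50 → 60 < 90
  Cygnet: +65 → 140 ≥ 120
  Kestrel: +45+30 → 175 ≥ 110
Round 4 — Cygnet, Kestrel shut down.
  Axion: +15 → 75 < 90
No further shutdowns.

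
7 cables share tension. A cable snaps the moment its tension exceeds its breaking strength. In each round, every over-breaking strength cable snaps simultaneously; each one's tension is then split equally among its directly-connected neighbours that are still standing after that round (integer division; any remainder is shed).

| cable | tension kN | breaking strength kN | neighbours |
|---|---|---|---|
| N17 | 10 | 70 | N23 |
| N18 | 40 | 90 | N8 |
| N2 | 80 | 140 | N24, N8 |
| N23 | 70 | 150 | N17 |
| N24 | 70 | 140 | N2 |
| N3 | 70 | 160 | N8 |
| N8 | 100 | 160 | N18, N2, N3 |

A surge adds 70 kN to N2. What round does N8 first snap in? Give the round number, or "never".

2

Round 1 — N2 at 150 > 140. N2 snaps.
  N2 sheds 150 kN to N24, N8: 75 each.
    N24: 70+75 = 145 > 140
    N8: 100+75 = 175 > 160
Round 2 — N24, N8 snap.
  N24 sheds 145 kN: no online neighbours, lost.
  N8 sheds 175 kN to N18, N3: 87 each (1 lost).
    N18: 40+87 = 127 > 90
    N3: 70+87 = 157 ≤ 160
Round 3 — N18 snaps.
  N18 sheds 127 kN: no online neighbours, lost.
No further breaks.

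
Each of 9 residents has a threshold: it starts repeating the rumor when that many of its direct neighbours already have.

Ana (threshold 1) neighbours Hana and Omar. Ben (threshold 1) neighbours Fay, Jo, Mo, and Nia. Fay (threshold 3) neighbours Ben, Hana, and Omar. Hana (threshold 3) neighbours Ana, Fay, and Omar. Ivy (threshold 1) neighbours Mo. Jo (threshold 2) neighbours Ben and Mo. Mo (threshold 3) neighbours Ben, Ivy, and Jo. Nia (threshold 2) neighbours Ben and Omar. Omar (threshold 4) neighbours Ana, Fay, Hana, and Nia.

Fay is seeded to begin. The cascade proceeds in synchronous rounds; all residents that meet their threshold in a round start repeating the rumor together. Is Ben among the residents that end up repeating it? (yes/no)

Round 1 — Fay starts repeating the rumor (initial).
Round 2 — checking thresholds:
  Ben: 1 of 4 neighbours ≥ 1, starts repeating the rumor.
  Hana: 1 of 3 neighbours < 3, not yet.
  Omar: 1 of 4 neighbours < 4, not yet.
Round 3 — no new spreads; cascade stops.

yes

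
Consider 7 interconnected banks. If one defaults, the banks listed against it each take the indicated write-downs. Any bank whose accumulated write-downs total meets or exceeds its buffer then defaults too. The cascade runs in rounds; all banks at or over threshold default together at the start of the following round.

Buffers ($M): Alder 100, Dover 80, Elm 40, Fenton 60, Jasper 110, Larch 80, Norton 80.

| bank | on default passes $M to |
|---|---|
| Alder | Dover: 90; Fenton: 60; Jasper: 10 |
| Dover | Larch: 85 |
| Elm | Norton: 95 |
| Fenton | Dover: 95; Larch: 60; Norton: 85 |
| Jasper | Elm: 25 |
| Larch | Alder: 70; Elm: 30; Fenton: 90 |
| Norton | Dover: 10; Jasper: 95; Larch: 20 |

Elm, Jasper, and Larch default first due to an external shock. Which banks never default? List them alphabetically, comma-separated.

Alder

Round 1 — Elm, Jasper, Larch default (initial).
  Alder: +70 → 70 < 100
  Fenton: +90 → 90 ≥ 60
  Norton: +95 → 95 ≥ 80
Round 2 — Fenton, Norton default.
  Dover: +95+10 → 105 ≥ 80
Round 3 — Dover defaults.
No further defaults.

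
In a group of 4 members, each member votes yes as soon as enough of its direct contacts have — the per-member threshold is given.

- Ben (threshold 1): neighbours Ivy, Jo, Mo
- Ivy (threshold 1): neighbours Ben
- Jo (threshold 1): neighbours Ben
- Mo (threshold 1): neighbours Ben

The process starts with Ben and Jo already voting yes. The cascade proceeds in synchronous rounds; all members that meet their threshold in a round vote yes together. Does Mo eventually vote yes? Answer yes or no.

Round 1 — Ben, Jo vote yes (initial).
Round 2 — checking thresholds:
  Ivy: 1 of 1 neighbours ≥ 1, votes yes.
  Mo: 1 of 1 neighbours ≥ 1, votes yes.
Round 3 — no new yes votes; cascade stops.

yes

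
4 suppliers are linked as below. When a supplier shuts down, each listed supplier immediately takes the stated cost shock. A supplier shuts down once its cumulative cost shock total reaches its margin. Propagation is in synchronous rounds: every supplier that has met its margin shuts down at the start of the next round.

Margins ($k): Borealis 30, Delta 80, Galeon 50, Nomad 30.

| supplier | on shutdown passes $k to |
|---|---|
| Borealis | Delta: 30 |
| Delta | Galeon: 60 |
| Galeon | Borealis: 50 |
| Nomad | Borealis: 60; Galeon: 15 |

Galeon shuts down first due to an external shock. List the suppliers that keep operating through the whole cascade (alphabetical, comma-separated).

Round 1 — Galeon shuts down (initial).
  Borealis: +50 → 50 ≥ 30
Round 2 — Borealis shuts down.
  Delta: +30 → 30 < 80
No further shutdowns.

Delta, Nomad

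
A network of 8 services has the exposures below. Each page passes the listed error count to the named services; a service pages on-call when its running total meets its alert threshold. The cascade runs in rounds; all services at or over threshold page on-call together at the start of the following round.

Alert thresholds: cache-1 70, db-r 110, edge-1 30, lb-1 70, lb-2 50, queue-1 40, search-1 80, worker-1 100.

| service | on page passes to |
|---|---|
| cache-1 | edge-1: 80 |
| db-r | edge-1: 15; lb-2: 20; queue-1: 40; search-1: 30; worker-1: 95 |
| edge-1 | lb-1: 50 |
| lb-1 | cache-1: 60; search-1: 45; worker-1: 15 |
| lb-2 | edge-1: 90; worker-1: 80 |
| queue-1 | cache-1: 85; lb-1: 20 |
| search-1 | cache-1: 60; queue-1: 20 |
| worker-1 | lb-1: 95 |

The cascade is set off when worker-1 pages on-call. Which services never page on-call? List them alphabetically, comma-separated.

cache-1, db-r, edge-1, lb-2, queue-1, search-1

Round 1 — worker-1 pages on-call (initial).
  lb-1: +95 → 95 ≥ 70
Round 2 — lb-1 pages on-call.
  cache-1: +60 → 60 < 70
  search-1: +45 → 45 < 80
No further pages.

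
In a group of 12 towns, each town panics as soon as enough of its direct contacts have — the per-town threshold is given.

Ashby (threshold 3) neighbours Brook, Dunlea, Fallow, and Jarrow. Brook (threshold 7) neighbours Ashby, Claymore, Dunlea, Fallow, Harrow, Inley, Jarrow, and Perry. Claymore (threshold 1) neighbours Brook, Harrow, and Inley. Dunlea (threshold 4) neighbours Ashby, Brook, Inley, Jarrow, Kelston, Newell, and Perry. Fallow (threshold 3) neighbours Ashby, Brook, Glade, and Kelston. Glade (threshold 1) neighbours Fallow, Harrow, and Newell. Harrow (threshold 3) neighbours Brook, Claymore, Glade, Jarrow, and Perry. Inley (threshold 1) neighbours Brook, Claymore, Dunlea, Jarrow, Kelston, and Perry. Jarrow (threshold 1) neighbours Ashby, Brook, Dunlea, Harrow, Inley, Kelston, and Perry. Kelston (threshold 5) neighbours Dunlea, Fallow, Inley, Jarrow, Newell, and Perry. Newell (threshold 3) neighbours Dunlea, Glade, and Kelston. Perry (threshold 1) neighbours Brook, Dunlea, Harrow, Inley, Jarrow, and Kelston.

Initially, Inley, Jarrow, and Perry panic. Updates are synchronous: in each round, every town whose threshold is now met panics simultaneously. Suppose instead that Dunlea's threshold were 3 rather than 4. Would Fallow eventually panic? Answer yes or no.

With Dunlea's threshold at 3:
Round 1 — Inley, Jarrow, Perry panic (initial).
Round 2 — checking thresholds:
  Ashby: 1 of 4 neighbours < 3, below threshold.
  Brook: 3 of 8 neighbours < 7, below threshold.
  Claymore: 1 of 3 neighbours ≥ 1, panics.
  Dunlea: 3 of 7 neighbours ≥ 3, panics.
  Harrow: 2 of 5 neighbours < 3, below threshold.
  Kelston: 3 of 6 neighbours < 5, below threshold.
Round 3 — checking thresholds:
  Ashby: 2 of 4 neighbours < 3, below threshold.
  Brook: 5 of 8 neighbours < 7, below threshold.
  Harrow: 3 of 5 neighbours ≥ 3, panics.
  Kelston: 4 of 6 neighbours < 5, below threshold.
  Newell: 1 of 3 neighbours < 3, below threshold.
Round 4 — checking thresholds:
  Ashby: 2 of 4 neighbours < 3, below threshold.
  Brook: 6 of 8 neighbours < 7, below threshold.
  Glade: 1 of 3 neighbours ≥ 1, panics.
  Kelston: 4 of 6 neighbours < 5, below threshold.
  Newell: 1 of 3 neighbours < 3, below threshold.
Round 5 — no new panics; cascade stops.

no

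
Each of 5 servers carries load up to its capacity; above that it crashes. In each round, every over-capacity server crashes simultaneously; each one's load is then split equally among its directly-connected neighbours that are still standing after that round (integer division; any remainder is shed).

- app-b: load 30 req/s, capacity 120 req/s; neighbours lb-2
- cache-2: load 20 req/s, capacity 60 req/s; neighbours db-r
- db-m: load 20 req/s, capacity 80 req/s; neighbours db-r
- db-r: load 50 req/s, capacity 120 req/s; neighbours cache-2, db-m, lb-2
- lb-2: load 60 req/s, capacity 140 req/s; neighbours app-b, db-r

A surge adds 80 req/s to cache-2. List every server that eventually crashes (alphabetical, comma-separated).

Round 1 — cache-2 at 100 > 60. cache-2 crashes.
  cache-2 sheds 100 req/s to db-r: 100 each.
    db-r: 50+100 = 150 > 120
Round 2 — db-r crashes.
  db-r sheds 150 req/s to db-m, lb-2: 75 each.
    db-m: 20+75 = 95 > 80
    lb-2: 60+75 = 135 ≤ 140
Round 3 — db-m crashes.
  db-m sheds 95 req/s: no online neighbours, lost.
No further crashes.

cache-2, db-m, db-r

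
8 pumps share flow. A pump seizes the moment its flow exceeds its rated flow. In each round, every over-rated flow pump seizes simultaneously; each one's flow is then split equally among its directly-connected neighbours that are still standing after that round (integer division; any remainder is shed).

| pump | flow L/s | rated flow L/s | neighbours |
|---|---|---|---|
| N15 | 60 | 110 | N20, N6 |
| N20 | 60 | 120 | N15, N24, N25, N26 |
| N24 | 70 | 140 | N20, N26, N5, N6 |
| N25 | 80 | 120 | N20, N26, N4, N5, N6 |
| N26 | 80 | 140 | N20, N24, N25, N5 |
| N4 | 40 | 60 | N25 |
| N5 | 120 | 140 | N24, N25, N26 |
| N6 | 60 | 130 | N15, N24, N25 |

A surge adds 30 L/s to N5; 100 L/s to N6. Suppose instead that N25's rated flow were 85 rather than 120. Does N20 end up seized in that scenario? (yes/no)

With N25's rated flow at 85:
Round 1 — N5 at 150 > 140; N6 at 160 > 130. N5, N6 seize.
  N5 sheds 150 L/s to N24, N25, N26: 50 each.
    N24: 70+50 = 120 ≤ 140
    N25: 80+50 = 130 > 85
    N26: 80+50 = 130 ≤ 140
  N6 sheds 160 L/s to N15, N24, N25: 53 each (1 lost).
    N15: 60+53 = 113 > 110
    N24: 120+53 = 173 > 140
    N25: 130+53 = 183 > 85
Round 2 — N15, N24, N25 seize.
  N15 sheds 113 L/s to N20: 113 each.
    N20: 60+113 = 173 > 120
  N24 sheds 173 L/s to N20, N26: 86 each (1 lost).
    N20: 173+86 = 259 > 120
    N26: 130+86 = 216 > 140
  N25 sheds 183 L/s to N20, N26, N4: 61 each.
    N20: 259+61 = 320 > 120
    N26: 216+61 = 277 > 140
    N4: 40+61 = 101 > 60
Round 3 — N20, N26, N4 seize.
  N20 sheds 320 L/s: no online neighbours, lost.
  N26 sheds 277 L/s: no online neighbours, lost.
  N4 sheds 101 L/s: no online neighbours, lost.
No further seizures.

yes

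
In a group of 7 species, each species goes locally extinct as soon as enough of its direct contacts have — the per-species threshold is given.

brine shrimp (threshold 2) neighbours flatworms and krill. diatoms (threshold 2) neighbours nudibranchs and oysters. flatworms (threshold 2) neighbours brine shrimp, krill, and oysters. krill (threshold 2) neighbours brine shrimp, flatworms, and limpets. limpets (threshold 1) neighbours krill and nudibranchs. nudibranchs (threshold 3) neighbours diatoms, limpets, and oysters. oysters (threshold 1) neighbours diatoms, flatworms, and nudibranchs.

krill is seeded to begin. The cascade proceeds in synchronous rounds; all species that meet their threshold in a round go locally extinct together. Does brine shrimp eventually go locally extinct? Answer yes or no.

no

Round 1 — krill goes locally extinct (initial).
Round 2 — checking thresholds:
  brine shrimp: 1 of 2 neighbours < 2, not yet.
  flatworms: 1 of 3 neighbours < 2, not yet.
  limpets: 1 of 2 neighbours ≥ 1, goes locally extinct.
Round 3 — no new extinctions; cascade stops.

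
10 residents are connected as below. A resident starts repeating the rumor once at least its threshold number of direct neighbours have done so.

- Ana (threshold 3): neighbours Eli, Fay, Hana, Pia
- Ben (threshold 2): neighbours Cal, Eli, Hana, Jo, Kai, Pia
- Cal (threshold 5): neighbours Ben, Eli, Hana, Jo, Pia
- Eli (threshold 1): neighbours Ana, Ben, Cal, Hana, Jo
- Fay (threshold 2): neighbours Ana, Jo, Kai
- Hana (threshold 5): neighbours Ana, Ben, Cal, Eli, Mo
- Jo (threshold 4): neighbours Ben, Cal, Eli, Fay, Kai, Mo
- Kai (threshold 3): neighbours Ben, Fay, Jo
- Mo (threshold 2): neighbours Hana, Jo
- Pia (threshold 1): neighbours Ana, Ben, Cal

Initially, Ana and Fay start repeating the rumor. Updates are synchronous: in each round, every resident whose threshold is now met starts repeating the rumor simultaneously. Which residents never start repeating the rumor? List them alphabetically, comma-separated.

Round 1 — Ana, Fay start repeating the rumor (initial).
Round 2 — checking thresholds:
  Eli: 1 of 5 neighbours ≥ 1, starts repeating the rumor.
  Hana: 1 of 5 neighbours < 5, below threshold.
  Jo: 1 of 6 neighbours < 4, below threshold.
  Kai: 1 of 3 neighbours < 3, below threshold.
  Pia: 1 of 3 neighbours ≥ 1, starts repeating the rumor.
Round 3 — checking thresholds:
  Ben: 2 of 6 neighbours ≥ 2, starts repeating the rumor.
  Cal: 2 of 5 neighbours < 5, below threshold.
  Hana: 2 of 5 neighbours < 5, below threshold.
  Jo: 2 of 6 neighbours < 4, below threshold.
  Kai: 1 of 3 neighbours < 3, below threshold.
Round 4 — no new spreads; cascade stops.

Cal, Hana, Jo, Kai, Mo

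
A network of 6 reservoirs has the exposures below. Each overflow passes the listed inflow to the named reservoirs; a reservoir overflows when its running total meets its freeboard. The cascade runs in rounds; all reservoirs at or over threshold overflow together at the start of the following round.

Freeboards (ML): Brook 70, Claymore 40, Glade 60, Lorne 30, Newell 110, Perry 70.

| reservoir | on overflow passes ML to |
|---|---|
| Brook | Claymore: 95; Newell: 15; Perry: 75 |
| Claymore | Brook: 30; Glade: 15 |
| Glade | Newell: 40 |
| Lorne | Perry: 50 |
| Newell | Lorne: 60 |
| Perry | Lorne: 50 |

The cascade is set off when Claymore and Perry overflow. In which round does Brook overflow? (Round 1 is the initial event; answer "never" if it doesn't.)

never

Round 1 — Claymore, Perry overflow (initial).
  Brook: +30 → 30 < 70
  Glade: +15 → 15 < 60
  Lorne: +50 → 50 ≥ 30
Round 2 — Lorne overflows.
No further overflows.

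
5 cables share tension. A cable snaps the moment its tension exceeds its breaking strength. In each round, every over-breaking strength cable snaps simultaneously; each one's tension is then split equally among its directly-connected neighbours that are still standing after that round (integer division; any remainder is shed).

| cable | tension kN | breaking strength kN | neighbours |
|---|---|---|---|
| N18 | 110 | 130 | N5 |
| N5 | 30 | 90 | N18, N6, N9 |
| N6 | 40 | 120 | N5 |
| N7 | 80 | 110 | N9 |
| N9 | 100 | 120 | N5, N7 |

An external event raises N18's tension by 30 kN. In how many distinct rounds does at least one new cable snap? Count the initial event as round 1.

4

Round 1 — N18 at 140 > 130. N18 snaps.
  N18 sheds 140 kN to N5: 140 each.
    N5: 30+140 = 170 > 90
Round 2 — N5 snaps.
  N5 sheds 170 kN to N6, N9: 85 each.
    N6: 40+85 = 125 > 120
    N9: 100+85 = 185 > 120
Round 3 — N6, N9 snap.
  N6 sheds 125 kN: no online neighbours, lost.
  N9 sheds 185 kN to N7: 185 each.
    N7: 80+185 = 265 > 110
Round 4 — N7 snaps.
  N7 sheds 265 kN: no online neighbours, lost.
No further breaks.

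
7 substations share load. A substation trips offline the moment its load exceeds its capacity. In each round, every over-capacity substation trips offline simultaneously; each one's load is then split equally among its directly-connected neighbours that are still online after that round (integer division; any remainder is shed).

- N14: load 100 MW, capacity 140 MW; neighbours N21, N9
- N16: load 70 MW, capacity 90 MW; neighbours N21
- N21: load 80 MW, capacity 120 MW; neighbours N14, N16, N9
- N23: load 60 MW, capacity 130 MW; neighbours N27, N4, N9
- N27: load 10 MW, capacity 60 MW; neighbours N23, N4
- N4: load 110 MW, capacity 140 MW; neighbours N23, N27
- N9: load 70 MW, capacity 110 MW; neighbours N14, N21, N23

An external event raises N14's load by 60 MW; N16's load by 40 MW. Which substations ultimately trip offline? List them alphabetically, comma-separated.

N14, N16, N21, N23, N27, N4, N9

Round 1 — N14 at 160 > 140; N16 at 110 > 90. N14, N16 trip offline.
  N14 sheds 160 MW to N21, N9: 80 each.
    N21: 80+80 = 160 > 120
    N9: 70+80 = 150 > 110
  N16 sheds 110 MW to N21: 110 each.
    N21: 160+110 = 270 > 120
Round 2 — N21, N9 trip offline.
  N21 sheds 270 MW: no online neighbours, lost.
  N9 sheds 150 MW to N23: 150 each.
    N23: 60+150 = 210 > 130
Round 3 — N23 trips offline.
  N23 sheds 210 MW to N27, N4: 105 each.
    N27: 10+105 = 115 > 60
    N4: 110+105 = 215 > 140
Round 4 — N27, N4 trip offline.
  N27 sheds 115 MW: no online neighbours, lost.
  N4 sheds 215 MW: no online neighbours, lost.
No further trips.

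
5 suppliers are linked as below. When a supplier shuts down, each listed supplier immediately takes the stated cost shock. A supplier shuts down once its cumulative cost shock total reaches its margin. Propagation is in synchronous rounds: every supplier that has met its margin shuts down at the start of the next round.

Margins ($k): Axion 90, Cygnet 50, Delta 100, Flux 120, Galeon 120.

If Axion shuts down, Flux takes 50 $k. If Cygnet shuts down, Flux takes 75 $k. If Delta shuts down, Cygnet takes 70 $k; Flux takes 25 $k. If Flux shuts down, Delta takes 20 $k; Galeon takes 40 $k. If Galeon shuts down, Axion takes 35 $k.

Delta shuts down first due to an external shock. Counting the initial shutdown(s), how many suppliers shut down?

Round 1 — Delta shuts down (initial).
  Cygnet: +70 → 70 ≥ 50
  Flux: +25 → 25 < 120
Round 2 — Cygnet shuts down.
  Flux: +75 → 100 < 120
No further shutdowns.

2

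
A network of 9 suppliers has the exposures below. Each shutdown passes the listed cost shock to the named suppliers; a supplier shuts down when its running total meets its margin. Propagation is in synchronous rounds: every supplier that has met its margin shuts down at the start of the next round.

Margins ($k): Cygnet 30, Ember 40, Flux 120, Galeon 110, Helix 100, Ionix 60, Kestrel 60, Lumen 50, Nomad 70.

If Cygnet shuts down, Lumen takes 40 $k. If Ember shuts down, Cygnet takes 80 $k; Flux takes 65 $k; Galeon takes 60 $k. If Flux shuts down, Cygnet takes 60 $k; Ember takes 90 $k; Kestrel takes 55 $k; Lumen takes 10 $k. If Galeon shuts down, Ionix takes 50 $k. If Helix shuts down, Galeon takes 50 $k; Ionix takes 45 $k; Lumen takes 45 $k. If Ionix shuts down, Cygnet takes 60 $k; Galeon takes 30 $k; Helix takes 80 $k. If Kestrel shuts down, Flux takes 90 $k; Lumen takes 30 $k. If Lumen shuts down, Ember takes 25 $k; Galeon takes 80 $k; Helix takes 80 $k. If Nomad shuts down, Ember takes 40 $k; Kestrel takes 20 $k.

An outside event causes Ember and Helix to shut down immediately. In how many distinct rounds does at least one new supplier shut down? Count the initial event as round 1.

Round 1 — Ember, Helix shut down (initial).
  Cygnet: +80 → 80 ≥ 30
  Flux: +65 → 65 < 120
  Galeon: +60+50 → 110 ≥ 110
  Ionix: +45 → 45 < 60
  Lumen: +45 → 45 < 50
Round 2 — Cygnet, Galeon shut down.
  Ionix: +50 → 95 ≥ 60
  Lumen: +40 → 85 ≥ 50
Round 3 — Ionix, Lumen shut down.
No further shutdowns.

3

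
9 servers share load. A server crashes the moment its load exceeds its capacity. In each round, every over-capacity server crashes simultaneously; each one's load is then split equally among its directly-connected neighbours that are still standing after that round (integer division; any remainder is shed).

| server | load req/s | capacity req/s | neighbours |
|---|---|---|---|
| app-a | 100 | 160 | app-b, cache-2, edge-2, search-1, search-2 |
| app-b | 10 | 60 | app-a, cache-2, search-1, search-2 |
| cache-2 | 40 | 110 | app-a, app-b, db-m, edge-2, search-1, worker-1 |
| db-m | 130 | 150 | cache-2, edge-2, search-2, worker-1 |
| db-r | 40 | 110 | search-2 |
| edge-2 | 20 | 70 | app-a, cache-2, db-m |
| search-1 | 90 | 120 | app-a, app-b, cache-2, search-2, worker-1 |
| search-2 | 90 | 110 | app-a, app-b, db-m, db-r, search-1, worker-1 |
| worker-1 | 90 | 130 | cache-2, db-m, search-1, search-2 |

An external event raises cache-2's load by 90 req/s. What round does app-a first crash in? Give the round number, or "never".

4

Round 1 — cache-2 at 130 > 110. cache-2 crashes.
  cache-2 sheds 130 req/s to app-a, app-b, db-m, edge-2, search-1, worker-1: 21 each (4 lost).
    app-a: 100+21 = 121 ≤ 160
    app-b: 10+21 = 31 ≤ 60
    db-m: 130+21 = 151 > 150
    edge-2: 20+21 = 41 ≤ 70
    search-1: 90+21 = 111 ≤ 120
    worker-1: 90+21 = 111 ≤ 130
Round 2 — db-m crashes.
  db-m sheds 151 req/s to edge-2, search-2, worker-1: 50 each (1 lost).
    edge-2: 41+50 = 91 > 70
    search-2: 90+50 = 140 > 110
    worker-1: 111+50 = 161 > 130
Round 3 — edge-2, search-2, worker-1 crash.
  edge-2 sheds 91 req/s to app-a: 91 each.
    app-a: 121+91 = 212 > 160
  search-2 sheds 140 req/s to app-a, app-b, db-r, search-1: 35 each.
    app-a: 212+35 = 247 > 160
    app-b: 31+35 = 66 > 60
    db-r: 40+35 = 75 ≤ 110
    search-1: 111+35 = 146 > 120
  worker-1 sheds 161 req/s to search-1: 161 each.
    search-1: 146+161 = 307 > 120
Round 4 — app-a, app-b, search-1 crash.
  app-a sheds 247 req/s: no online neighbours, lost.
  app-b sheds 66 req/s: no online neighbours, lost.
  search-1 sheds 307 req/s: no online neighbours, lost.
No further crashes.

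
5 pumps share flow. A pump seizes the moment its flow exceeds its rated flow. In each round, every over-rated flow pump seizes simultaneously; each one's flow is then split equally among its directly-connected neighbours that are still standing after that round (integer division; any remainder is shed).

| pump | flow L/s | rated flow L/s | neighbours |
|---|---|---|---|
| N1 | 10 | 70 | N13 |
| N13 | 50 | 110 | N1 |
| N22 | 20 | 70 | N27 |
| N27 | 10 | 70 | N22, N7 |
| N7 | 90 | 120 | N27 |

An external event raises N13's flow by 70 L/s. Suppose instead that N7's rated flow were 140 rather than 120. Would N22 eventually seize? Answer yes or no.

With N7's rated flow at 140:
Round 1 — N13 at 120 > 110. N13 seizes.
  N13 sheds 120 L/s to N1: 120 each.
    N1: 10+120 = 130 > 70
Round 2 — N1 seizes.
  N1 sheds 130 L/s: no online neighbours, lost.
No further seizures.

no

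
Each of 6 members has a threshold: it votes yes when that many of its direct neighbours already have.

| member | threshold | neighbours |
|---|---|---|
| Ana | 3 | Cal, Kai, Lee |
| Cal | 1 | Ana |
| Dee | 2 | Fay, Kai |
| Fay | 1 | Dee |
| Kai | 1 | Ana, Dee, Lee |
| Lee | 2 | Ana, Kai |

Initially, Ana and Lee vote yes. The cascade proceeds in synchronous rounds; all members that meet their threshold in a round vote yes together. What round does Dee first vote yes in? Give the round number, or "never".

Round 1 — Ana, Lee vote yes (initial).
Round 2 — checking thresholds:
  Cal: 1 of 1 neighbours ≥ 1, votes yes.
  Kai: 2 of 3 neighbours ≥ 1, votes yes.
Round 3 — no new yes votes; cascade stops.

never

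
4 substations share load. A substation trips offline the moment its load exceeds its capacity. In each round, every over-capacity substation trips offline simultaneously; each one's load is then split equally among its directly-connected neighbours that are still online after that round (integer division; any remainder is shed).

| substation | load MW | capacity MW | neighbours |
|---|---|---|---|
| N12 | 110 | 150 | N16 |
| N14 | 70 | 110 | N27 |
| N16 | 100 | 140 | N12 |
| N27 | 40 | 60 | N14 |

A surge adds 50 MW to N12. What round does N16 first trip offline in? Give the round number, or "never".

2

Round 1 — N12 at 160 > 150. N12 trips offline.
  N12 sheds 160 MW to N16: 160 each.
    N16: 100+160 = 260 > 140
Round 2 — N16 trips offline.
  N16 sheds 260 MW: no online neighbours, lost.
No further trips.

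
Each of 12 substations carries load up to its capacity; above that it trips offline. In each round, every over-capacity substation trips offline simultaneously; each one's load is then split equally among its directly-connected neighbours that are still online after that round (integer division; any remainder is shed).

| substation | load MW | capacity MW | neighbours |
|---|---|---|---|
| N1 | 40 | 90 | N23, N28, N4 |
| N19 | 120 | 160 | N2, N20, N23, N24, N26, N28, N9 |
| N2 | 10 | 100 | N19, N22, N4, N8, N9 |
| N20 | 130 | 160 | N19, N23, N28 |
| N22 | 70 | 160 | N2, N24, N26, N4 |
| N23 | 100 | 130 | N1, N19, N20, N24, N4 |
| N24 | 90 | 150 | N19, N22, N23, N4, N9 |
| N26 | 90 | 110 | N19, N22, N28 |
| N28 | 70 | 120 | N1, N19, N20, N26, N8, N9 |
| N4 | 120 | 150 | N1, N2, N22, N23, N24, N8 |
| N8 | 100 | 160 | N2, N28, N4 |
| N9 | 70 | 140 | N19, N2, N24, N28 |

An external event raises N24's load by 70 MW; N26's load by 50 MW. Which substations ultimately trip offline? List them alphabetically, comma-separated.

N1, N19, N2, N20, N22, N23, N24, N26, N28, N4, N8, N9

Round 1 — N24 at 160 > 150; N26 at 140 > 110. N24, N26 trip offline.
  N24 sheds 160 MW to N19, N22, N23, N4, N9: 32 each.
    N19: 120+32 = 152 ≤ 160
    N22: 70+32 = 102 ≤ 160
    N23: 100+32 = 132 > 130
    N4: 120+32 = 152 > 150
    N9: 70+32 = 102 ≤ 140
  N26 sheds 140 MW to N19, N22, N28: 46 each (2 lost).
    N19: 152+46 = 198 > 160
    N22: 102+46 = 148 ≤ 160
    N28: 70+46 = 116 ≤ 120
Round 2 — N19, N23, N4 trip offline.
  N19 sheds 198 MW to N2, N20, N28, N9: 49 each (2 lost).
    N2: 10+49 = 59 ≤ 100
    N20: 130+49 = 179 > 160
    N28: 116+49 = 165 > 120
    N9: 102+49 = 151 > 140
  N23 sheds 132 MW to N1, N20: 66 each.
    N1: 40+66 = 106 > 90
    N20: 179+66 = 245 > 160
  N4 sheds 152 MW to N1, N2, N22, N8: 38 each.
    N1: 106+38 = 144 > 90
    N2: 59+38 = 97 ≤ 100
    N22: 148+38 = 186 > 160
    N8: 100+38 = 138 ≤ 160
Round 3 — N1, N20, N22, N28, N9 trip offline.
  N1 sheds 144 MW: no online neighbours, lost.
  N20 sheds 245 MW: no online neighbours, lost.
  N22 sheds 186 MW to N2: 186 each.
    N2: 97+186 = 283 > 100
  N28 sheds 165 MW to N8: 165 each.
    N8: 138+165 = 303 > 160
  N9 sheds 151 MW to N2: 151 each.
    N2: 283+151 = 434 > 100
Round 4 — N2, N8 trip offline.
  N2 sheds 434 MW: no online neighbours, lost.
  N8 sheds 303 MW: no online neighbours, lost.
No further trips.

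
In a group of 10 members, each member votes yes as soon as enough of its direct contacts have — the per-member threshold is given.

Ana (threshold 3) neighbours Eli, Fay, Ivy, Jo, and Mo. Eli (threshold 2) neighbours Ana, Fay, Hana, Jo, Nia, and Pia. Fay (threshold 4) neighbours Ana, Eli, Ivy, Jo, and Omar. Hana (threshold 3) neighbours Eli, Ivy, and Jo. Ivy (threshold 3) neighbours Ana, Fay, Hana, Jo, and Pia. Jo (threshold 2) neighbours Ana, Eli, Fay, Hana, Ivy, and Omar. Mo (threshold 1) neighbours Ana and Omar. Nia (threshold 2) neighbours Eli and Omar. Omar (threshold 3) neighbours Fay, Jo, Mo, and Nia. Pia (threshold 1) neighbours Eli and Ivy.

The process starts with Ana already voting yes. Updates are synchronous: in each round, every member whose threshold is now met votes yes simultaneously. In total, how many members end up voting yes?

2

Round 1 — Ana votes yes (initial).
Round 2 — checking thresholds:
  Eli: 1 of 6 neighbours < 2, below threshold.
  Fay: 1 of 5 neighbours < 4, below threshold.
  Ivy: 1 of 5 neighbours < 3, below threshold.
  Jo: 1 of 6 neighbours < 2, below threshold.
  Mo: 1 of 2 neighbours ≥ 1, votes yes.
Round 3 — no new yes votes; cascade stops.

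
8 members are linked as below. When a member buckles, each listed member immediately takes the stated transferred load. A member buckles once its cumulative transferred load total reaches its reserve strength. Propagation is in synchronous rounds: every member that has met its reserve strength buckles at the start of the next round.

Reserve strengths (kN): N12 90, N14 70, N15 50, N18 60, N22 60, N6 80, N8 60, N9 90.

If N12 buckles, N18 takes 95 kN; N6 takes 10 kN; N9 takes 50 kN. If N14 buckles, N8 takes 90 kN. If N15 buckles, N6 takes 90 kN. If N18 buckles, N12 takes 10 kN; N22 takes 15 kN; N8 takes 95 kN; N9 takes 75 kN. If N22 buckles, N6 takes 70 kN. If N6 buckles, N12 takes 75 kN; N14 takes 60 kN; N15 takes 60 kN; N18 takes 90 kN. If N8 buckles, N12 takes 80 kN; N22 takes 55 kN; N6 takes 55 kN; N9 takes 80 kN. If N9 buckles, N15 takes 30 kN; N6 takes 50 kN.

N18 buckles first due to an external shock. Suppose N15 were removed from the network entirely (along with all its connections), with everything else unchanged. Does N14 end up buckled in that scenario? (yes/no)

With N15 removed:
Round 1 — N18 buckles (initial).
  N12: +10 → 10 < 90
  N22: +15 → 15 < 60
  N8: +95 → 95 ≥ 60
  N9: +75 → 75 < 90
Round 2 — N8 buckles.
  N12: +80 → 90 ≥ 90
  N22: +55 → 70 ≥ 60
  N6: +55 → 55 < 80
  N9: +80 → 155 ≥ 90
Round 3 — N12, N22, N9 buckle.
  N6: +10+70+50 → 185 ≥ 80
Round 4 — N6 buckles.
  N14: +60 → 60 < 70
No further bucklings.

no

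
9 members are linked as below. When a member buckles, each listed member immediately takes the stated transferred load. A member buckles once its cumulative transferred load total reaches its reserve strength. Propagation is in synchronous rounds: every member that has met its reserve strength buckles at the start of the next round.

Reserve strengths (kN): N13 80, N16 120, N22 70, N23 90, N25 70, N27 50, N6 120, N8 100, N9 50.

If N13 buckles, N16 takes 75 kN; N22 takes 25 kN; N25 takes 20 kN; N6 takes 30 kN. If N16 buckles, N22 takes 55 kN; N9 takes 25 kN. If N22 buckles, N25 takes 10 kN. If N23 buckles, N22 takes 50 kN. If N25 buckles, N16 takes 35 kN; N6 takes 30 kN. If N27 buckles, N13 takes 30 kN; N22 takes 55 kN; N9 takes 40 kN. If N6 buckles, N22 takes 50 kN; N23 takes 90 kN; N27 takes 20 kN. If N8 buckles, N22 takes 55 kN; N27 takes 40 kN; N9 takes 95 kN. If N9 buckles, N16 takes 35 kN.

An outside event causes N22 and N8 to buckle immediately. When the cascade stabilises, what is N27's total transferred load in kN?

40

Round 1 — N22, N8 buckle (initial).
  N25: +10 → 10 < 70
  N27: +40 → 40 < 50
  N9: +95 → 95 ≥ 50
Round 2 — N9 buckles.
  N16: +35 → 35 < 120
No further bucklings.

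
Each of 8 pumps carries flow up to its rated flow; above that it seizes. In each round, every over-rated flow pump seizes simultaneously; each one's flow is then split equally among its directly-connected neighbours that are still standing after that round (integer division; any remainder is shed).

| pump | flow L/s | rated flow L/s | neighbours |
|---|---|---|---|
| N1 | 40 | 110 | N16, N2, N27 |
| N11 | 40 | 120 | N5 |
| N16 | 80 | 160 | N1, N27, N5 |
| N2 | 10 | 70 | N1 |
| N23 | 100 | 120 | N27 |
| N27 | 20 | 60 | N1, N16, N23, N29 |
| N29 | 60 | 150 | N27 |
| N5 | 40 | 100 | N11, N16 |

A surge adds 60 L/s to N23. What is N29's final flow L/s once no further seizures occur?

120

Round 1 — N23 at 160 > 120. N23 seizes.
  N23 sheds 160 L/s to N27: 160 each.
    N27: 20+160 = 180 > 60
Round 2 — N27 seizes.
  N27 sheds 180 L/s to N1, N16, N29: 60 each.
    N1: 40+60 = 100 ≤ 110
    N16: 80+60 = 140 ≤ 160
    N29: 60+60 = 120 ≤ 150
No further seizures.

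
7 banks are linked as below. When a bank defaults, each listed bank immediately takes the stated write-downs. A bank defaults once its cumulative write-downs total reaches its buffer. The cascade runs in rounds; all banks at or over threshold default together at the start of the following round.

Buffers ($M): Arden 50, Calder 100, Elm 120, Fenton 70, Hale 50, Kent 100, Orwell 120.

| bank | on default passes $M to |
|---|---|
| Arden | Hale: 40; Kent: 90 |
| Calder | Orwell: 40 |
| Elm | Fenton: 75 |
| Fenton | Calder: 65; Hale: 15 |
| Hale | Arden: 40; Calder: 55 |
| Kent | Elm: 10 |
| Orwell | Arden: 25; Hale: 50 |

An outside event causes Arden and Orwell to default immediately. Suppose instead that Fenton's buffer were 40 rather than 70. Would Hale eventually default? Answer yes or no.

yes

With Fenton's buffer at 40:
Round 1 — Arden, Orwell default (initial).
  Hale: +40+50 → 90 ≥ 50
  Kent: +90 → 90 < 100
Round 2 — Hale defaults.
  Calder: +55 → 55 < 100
No further defaults.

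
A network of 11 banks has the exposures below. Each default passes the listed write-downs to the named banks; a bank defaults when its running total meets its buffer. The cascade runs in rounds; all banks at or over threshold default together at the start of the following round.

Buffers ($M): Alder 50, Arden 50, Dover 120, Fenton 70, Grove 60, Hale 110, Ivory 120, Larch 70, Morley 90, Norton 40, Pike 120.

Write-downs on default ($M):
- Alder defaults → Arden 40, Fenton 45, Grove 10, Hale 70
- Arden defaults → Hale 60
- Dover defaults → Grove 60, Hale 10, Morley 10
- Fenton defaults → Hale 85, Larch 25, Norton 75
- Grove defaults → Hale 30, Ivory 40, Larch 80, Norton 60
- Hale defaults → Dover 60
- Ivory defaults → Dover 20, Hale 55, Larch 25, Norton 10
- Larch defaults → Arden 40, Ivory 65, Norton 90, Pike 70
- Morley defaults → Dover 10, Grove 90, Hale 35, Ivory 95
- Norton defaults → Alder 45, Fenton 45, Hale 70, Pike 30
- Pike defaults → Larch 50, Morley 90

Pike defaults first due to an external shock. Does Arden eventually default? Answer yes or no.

Round 1 — Pike defaults (initial).
  Larch: +50 → 50 < 70
  Morley: +90 → 90 ≥ 90
Round 2 — Morley defaults.
  Dover: +10 → 10 < 120
  Grove: +90 → 90 ≥ 60
  Hale: +35 → 35 < 110
  Ivory: +95 → 95 < 120
Round 3 — Grove defaults.
  Hale: +30 → 65 < 110
  Ivory: +40 → 135 ≥ 120
  Larch: +80 → 130 ≥ 70
  Norton: +60 → 60 ≥ 40
Round 4 — Ivory, Larch, Norton default.
  Alder: +45 → 45 < 50
  Arden: +40 → 40 < 50
  Dover: +20 → 30 < 120
  Fenton: +45 → 45 < 70
  Hale: +55+70 → 190 ≥ 110
Round 5 — Hale defaults.
  Dover: +60 → 90 < 120
No further defaults.

no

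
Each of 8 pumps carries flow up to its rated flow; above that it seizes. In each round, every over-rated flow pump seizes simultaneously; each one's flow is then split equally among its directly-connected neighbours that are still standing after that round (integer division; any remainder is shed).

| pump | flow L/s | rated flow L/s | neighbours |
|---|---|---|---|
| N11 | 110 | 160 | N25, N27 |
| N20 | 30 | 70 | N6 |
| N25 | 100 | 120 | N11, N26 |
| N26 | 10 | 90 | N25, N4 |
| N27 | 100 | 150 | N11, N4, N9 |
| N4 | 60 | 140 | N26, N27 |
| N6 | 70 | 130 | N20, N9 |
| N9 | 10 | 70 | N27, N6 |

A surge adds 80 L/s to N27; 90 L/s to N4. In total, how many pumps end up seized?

8

Round 1 — N27 at 180 > 150; N4 at 150 > 140. N27, N4 seize.
  N27 sheds 180 L/s to N11, N9: 90 each.
    N11: 110+90 = 200 > 160
    N9: 10+90 = 100 > 70
  N4 sheds 150 L/s to N26: 150 each.
    N26: 10+150 = 160 > 90
Round 2 — N11, N26, N9 seize.
  N11 sheds 200 L/s to N25: 200 each.
    N25: 100+200 = 300 > 120
  N26 sheds 160 L/s to N25: 160 each.
    N25: 300+160 = 460 > 120
  N9 sheds 100 L/s to N6: 100 each.
    N6: 70+100 = 170 > 130
Round 3 — N25, N6 seize.
  N25 sheds 460 L/s: no online neighbours, lost.
  N6 sheds 170 L/s to N20: 170 each.
    N20: 30+170 = 200 > 70
Round 4 — N20 seizes.
  N20 sheds 200 L/s: no online neighbours, lost.
No further seizures.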